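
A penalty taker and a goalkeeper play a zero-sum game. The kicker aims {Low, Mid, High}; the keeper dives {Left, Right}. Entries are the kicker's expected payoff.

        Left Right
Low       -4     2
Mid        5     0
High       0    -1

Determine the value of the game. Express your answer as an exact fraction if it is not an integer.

Row minima: Low → -4, Mid → 0, High → -1; maximin = 0.
Column maxima: Left → 5, Right → 2; minimax = 2.
0 ≠ 2, so there is no saddle point; optimal play is mixed.
High is strictly dominated by Mid, so the kicker never plays it.
On the remaining 2×2 (Low, Mid vs Left, Right):
Let the kicker play Low with probability p. Expected payoff against Left: (-4)p + 5(1−p) = −9p + 5; against Right: 2p + 0(1−p) = 2p.
Setting these equal: −9p + 5 = 2p ⇒ −11p = -5 ⇒ p = 5/11, and the value is (-9)·(5/11) + 5 = 10/11.
For the keeper: with q = P(Left), equating Low's and Mid's payoffs gives −6q + 2 = 5q ⇒ q = 2/11.

10/11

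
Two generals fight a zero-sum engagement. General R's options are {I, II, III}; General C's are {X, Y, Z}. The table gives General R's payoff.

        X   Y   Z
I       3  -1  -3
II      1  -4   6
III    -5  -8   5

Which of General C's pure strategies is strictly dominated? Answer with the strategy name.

X

Y holds General R's payoff strictly below X in every row: -1 < 3, -4 < 1, -8 < -5.
So X is strictly dominated for General C.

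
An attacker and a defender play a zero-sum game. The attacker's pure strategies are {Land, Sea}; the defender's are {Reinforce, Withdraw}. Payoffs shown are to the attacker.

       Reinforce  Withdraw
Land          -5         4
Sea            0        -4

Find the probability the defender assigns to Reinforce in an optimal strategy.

Row minima: Land → -5, Sea → -4; maximin = -4.
Column maxima: Reinforce → 0, Withdraw → 4; minimax = 0.
-4 ≠ 0, so there is no saddle point; optimal play is mixed.
Let the attacker play Land with probability p. Expected payoff against Reinforce: (-5)p + 0(1−p) = −5p; against Withdraw: 4p + (-4)(1−p) = 8p − 4.
Setting these equal: −5p = 8p − 4 ⇒ −13p = -4 ⇒ p = 4/13, and the value is (-5)·(4/13) = -20/13.
For the defender: with q = P(Reinforce), equating Land's and Sea's payoffs gives −9q + 4 = 4q − 4 ⇒ q = 8/13.

8/13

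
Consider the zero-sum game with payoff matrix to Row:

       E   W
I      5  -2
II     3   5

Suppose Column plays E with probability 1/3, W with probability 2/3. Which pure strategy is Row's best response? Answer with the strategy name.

II

Expected payoff of I: (1/3)·5 + (2/3)·(-2) = 1/3.
Expected payoff of II: (1/3)·3 + (2/3)·5 = 13/3.
The largest is 13/3, so Row's best response is II.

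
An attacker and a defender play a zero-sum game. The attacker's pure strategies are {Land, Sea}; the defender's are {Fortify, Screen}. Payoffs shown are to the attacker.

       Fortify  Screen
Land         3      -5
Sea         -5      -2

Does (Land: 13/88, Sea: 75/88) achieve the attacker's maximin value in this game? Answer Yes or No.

Against Fortify this mix gives (13/88)·3 + (75/88)·(-5) = -42/11.
Against Screen this mix gives (13/88)·(-5) + (75/88)·(-2) = -215/88.
The defender will play Fortify, holding the attacker to -42/11. Shifting weight toward the row that does better against Fortify would raise this floor (the equalizing mix achieves -31/11 against both Fortify and Screen), so the proposed strategy is not optimal.

No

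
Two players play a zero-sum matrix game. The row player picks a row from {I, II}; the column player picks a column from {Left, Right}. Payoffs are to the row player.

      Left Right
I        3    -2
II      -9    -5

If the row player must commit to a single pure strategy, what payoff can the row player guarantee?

-2

Row minima: I → -2, II → -9.
The best of these is -2.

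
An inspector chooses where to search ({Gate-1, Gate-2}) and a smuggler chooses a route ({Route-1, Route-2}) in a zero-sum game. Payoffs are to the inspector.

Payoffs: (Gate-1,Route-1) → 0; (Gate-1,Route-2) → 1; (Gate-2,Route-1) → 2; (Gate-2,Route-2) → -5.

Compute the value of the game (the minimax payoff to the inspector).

1/4

Row minima: Gate-1 → 0, Gate-2 → -5; maximin = 0.
Column maxima: Route-1 → 2, Route-2 → 1; minimax = 1.
0 ≠ 1, so there is no saddle point; optimal play is mixed.
Let the inspector play Gate-1 with probability p. Expected payoff against Route-1: 0p + 2(1−p) = −2p + 2; against Route-2: 1p + (-5)(1−p) = 6p − 5.
Setting these equal: −2p + 2 = 6p − 5 ⇒ −8p = -7 ⇒ p = 7/8, and the value is (-2)·(7/8) + 2 = 1/4.
For the smuggler: with q = P(Route-1), equating Gate-1's and Gate-2's payoffs gives −q + 1 = 7q − 5 ⇒ q = 3/4.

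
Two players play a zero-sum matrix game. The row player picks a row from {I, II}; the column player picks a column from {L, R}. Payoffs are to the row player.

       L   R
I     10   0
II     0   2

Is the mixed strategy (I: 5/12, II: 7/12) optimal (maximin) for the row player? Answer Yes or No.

No

Against L this mix gives (5/12)·10 + (7/12)·0 = 25/6.
Against R this mix gives (5/12)·0 + (7/12)·2 = 7/6.
The column player will play R, holding the row player to 7/6. Shifting weight toward the row that does better against R would raise this floor (the equalizing mix achieves 5/3 against both R and L), so the proposed strategy is not optimal.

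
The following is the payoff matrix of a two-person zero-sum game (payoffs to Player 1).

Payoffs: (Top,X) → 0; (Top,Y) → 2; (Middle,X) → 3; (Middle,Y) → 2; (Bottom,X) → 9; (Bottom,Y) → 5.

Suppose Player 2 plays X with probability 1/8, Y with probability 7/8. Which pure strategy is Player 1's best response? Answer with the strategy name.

Bottom

Expected payoff of Top: (1/8)·0 + (7/8)·2 = 7/4.
Expected payoff of Middle: (1/8)·3 + (7/8)·2 = 17/8.
Expected payoff of Bottom: (1/8)·9 + (7/8)·5 = 11/2.
The largest is 11/2, so Player 1's best response is Bottom.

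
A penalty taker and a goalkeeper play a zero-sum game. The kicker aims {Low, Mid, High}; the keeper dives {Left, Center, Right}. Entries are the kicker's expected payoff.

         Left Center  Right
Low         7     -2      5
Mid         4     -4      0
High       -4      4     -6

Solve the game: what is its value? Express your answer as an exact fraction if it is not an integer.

Row minima: Low → -2, Mid → -4, High → -6; maximin = -2.
Column maxima: Left → 7, Center → 4, Right → 5; minimax = 4.
-2 ≠ 4, so there is no saddle point; optimal play is mixed.
Mid is strictly dominated by Low, so the kicker never plays it.
Left is strictly dominated by Right (it gives the kicker strictly more in every row), so the keeper never plays it.
On the remaining 2×2 (Low, High vs Center, Right):
Let the kicker play Low with probability p. Expected payoff against Center: (-2)p + 4(1−p) = −6p + 4; against Right: 5p + (-6)(1−p) = 11p − 6.
Setting these equal: −6p + 4 = 11p − 6 ⇒ −17p = -10 ⇒ p = 10/17, and the value is (-6)·(10/17) + 4 = 8/17.
For the keeper: with q = P(Center), equating Low's and High's payoffs gives −7q + 5 = 10q − 6 ⇒ q = 11/17.

8/17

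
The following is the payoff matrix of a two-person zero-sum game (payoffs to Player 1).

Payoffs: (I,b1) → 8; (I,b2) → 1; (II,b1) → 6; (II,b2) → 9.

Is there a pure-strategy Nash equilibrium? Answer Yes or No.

Row minima: I → 1, II → 6; maximin = 6.
Column maxima: b1 → 8, b2 → 9; minimax = 8.
6 ≠ 8, so no pure-strategy equilibrium exists.

No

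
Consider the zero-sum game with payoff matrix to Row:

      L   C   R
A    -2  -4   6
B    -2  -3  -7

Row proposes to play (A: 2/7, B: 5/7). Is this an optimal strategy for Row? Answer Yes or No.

Yes

Against L this mix gives (2/7)·(-2) + (5/7)·(-2) = -2.
Against C this mix gives (2/7)·(-4) + (5/7)·(-3) = -23/7.
Against R this mix gives (2/7)·6 + (5/7)·(-7) = -23/7.
All of Column's active replies (C, R) yield -23/7, and no column does worse for Row. The mix makes Column indifferent and guarantees -23/7, so it is optimal.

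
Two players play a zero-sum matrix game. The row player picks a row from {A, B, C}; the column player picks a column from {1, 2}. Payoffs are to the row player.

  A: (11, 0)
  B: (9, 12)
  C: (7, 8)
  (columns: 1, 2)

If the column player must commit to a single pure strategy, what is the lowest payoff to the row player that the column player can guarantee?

Column maxima: 1 → 11, 2 → 12.
The smallest of these is 11.

11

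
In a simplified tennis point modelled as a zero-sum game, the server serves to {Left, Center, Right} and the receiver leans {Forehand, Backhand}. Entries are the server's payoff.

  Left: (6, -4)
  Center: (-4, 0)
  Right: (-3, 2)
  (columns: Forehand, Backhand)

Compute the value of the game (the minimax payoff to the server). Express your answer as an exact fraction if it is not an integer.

0

Row minima: Left → -4, Center → -4, Right → -3; maximin = -3.
Column maxima: Forehand → 6, Backhand → 2; minimax = 2.
-3 ≠ 2, so there is no saddle point; optimal play is mixed.
Center is strictly dominated by Right, so the server never plays it.
On the remaining 2×2 (Left, Right vs Forehand, Backhand):
Let the server play Left with probability p. Expected payoff against Forehand: 6p + (-3)(1−p) = 9p − 3; against Backhand: (-4)p + 2(1−p) = −6p + 2.
Setting these equal: 9p − 3 = −6p + 2 ⇒ 15p = 5 ⇒ p = 1/3, and the value is (9)·(1/3) − 3 = 0.
For the receiver: with q = P(Forehand), equating Left's and Right's payoffs gives 10q − 4 = −5q + 2 ⇒ q = 2/5.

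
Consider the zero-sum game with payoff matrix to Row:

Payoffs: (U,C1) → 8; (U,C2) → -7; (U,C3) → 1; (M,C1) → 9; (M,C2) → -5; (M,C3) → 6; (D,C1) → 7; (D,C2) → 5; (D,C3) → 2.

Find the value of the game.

20/7

Row minima: U → -7, M → -5, D → 2; maximin = 2.
Column maxima: C1 → 9, C2 → 5, C3 → 6; minimax = 5.
2 ≠ 5, so there is no saddle point; optimal play is mixed.
U is strictly dominated by M, so Row never plays it.
C1 is strictly dominated by C2 (it gives Row strictly more in every row), so Column never plays it.
On the remaining 2×2 (M, D vs C2, C3):
Let Row play M with probability p. Expected payoff against C2: (-5)p + 5(1−p) = −10p + 5; against C3: 6p + 2(1−p) = 4p + 2.
Setting these equal: −10p + 5 = 4p + 2 ⇒ −14p = -3 ⇒ p = 3/14, and the value is (-10)·(3/14) + 5 = 20/7.
For Column: with q = P(C2), equating M's and D's payoffs gives −11q + 6 = 3q + 2 ⇒ q = 2/7.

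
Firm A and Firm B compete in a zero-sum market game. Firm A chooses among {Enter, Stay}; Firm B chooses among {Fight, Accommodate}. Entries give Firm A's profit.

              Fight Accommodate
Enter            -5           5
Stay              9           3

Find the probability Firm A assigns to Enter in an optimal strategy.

Row minima: Enter → -5, Stay → 3; maximin = 3.
Column maxima: Fight → 9, Accommodate → 5; minimax = 5.
3 ≠ 5, so there is no saddle point; optimal play is mixed.
Let Firm A play Enter with probability p. Expected payoff against Fight: (-5)p + 9(1−p) = −14p + 9; against Accommodate: 5p + 3(1−p) = 2p + 3.
Setting these equal: −14p + 9 = 2p + 3 ⇒ −16p = -6 ⇒ p = 3/8, and the value is (-14)·(3/8) + 9 = 15/4.
For Firm B: with q = P(Fight), equating Enter's and Stay's payoffs gives −10q + 5 = 6q + 3 ⇒ q = 1/8.

3/8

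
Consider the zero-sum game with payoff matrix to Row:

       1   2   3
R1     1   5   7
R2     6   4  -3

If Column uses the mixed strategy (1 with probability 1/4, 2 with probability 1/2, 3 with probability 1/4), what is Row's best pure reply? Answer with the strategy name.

R1

Expected payoff of R1: (1/4)·1 + (1/2)·5 + (1/4)·7 = 9/2.
Expected payoff of R2: (1/4)·6 + (1/2)·4 + (1/4)·(-3) = 11/4.
The largest is 9/2, so Row's best response is R1.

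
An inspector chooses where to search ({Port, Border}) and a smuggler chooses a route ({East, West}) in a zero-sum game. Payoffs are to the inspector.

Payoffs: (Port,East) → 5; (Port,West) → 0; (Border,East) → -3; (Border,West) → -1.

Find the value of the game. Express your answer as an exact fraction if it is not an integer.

0

Row minima: Port → 0, Border → -3; maximin = 0.
Column maxima: East → 5, West → 0; minimax = 0.
Since maximin = minimax = 0, there is a saddle point and the value is 0.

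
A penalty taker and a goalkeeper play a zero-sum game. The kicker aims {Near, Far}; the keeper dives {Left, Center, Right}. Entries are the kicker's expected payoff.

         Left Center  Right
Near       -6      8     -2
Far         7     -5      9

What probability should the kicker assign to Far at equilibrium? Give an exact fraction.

Row minima: Near → -6, Far → -5; maximin = -5.
Column maxima: Left → 7, Center → 8, Right → 9; minimax = 7.
-5 ≠ 7, so there is no saddle point; optimal play is mixed.
Right is strictly dominated by Left (it gives the kicker strictly more in every row), so the keeper never plays it.
On the remaining 2×2 (Near, Far vs Left, Center):
Let the kicker play Near with probability p. Expected payoff against Left: (-6)p + 7(1−p) = −13p + 7; against Center: 8p + (-5)(1−p) = 13p − 5.
Setting these equal: −13p + 7 = 13p − 5 ⇒ −26p = -12 ⇒ p = 6/13, and the value is (-13)·(6/13) + 7 = 1.
For the keeper: with q = P(Left), equating Near's and Far's payoffs gives −14q + 8 = 12q − 5 ⇒ q = 1/2.

7/13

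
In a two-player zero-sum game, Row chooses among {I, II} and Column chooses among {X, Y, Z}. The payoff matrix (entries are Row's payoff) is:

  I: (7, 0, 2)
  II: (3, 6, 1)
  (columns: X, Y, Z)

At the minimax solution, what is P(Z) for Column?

Row minima: I → 0, II → 1; maximin = 1.
Column maxima: X → 7, Y → 6, Z → 2; minimax = 2.
1 ≠ 2, so there is no saddle point; optimal play is mixed.
X is strictly dominated by Z (it gives Row strictly more in every row), so Column never plays it.
On the remaining 2×2 (I, II vs Y, Z):
Let Row play I with probability p. Expected payoff against Y: 0p + 6(1−p) = −6p + 6; against Z: 2p + 1(1−p) = p + 1.
Setting these equal: −6p + 6 = p + 1 ⇒ −7p = -5 ⇒ p = 5/7, and the value is (-6)·(5/7) + 6 = 12/7.
For Column: with q = P(Y), equating I's and II's payoffs gives −2q + 2 = 5q + 1 ⇒ q = 1/7.

6/7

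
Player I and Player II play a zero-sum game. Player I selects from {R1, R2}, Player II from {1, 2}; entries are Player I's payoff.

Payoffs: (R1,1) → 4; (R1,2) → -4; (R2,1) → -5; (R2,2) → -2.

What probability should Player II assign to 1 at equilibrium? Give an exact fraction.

2/11

Row minima: R1 → -4, R2 → -5; maximin = -4.
Column maxima: 1 → 4, 2 → -2; minimax = -2.
-4 ≠ -2, so there is no saddle point; optimal play is mixed.
Let Player I play R1 with probability p. Expected payoff against 1: 4p + (-5)(1−p) = 9p − 5; against 2: (-4)p + (-2)(1−p) = −2p − 2.
Setting these equal: 9p − 5 = −2p − 2 ⇒ 11p = 3 ⇒ p = 3/11, and the value is (9)·(3/11) − 5 = -28/11.
For Player II: with q = P(1), equating R1's and R2's payoffs gives 8q − 4 = −3q − 2 ⇒ q = 2/11.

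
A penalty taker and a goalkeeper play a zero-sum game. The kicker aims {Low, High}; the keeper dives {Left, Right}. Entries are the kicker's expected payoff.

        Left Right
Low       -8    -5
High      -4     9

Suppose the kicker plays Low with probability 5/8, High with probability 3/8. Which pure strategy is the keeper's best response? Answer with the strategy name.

If the keeper plays Left, the kicker's expected payoff is (5/8)·(-8) + (3/8)·(-4) = -13/2.
If the keeper plays Right, the kicker's expected payoff is (5/8)·(-5) + (3/8)·9 = 1/4.
The keeper minimizes the kicker's payoff; the smallest is -13/2, so the best response is Left.

Left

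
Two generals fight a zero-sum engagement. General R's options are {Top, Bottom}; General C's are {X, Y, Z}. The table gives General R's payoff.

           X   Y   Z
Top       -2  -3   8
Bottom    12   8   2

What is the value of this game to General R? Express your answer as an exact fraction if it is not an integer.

70/17

Row minima: Top → -3, Bottom → 2; maximin = 2.
Column maxima: X → 12, Y → 8, Z → 8; minimax = 8.
2 ≠ 8, so there is no saddle point; optimal play is mixed.
X is strictly dominated by Y (it gives General R strictly more in every row), so General C never plays it.
On the remaining 2×2 (Top, Bottom vs Y, Z):
Let General R play Top with probability p. Expected payoff against Y: (-3)p + 8(1−p) = −11p + 8; against Z: 8p + 2(1−p) = 6p + 2.
Setting these equal: −11p + 8 = 6p + 2 ⇒ −17p = -6 ⇒ p = 6/17, and the value is (-11)·(6/17) + 8 = 70/17.
For General C: with q = P(Y), equating Top's and Bottom's payoffs gives −11q + 8 = 6q + 2 ⇒ q = 6/17.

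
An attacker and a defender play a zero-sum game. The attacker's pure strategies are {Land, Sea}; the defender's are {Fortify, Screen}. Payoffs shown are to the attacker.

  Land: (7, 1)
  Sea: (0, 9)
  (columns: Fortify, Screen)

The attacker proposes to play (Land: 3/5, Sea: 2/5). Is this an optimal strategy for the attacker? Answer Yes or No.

Yes

Against Fortify this mix gives (3/5)·7 + (2/5)·0 = 21/5.
Against Screen this mix gives (3/5)·1 + (2/5)·9 = 21/5.
All of the defender's active replies (Fortify, Screen) yield 21/5, and no column does worse for the attacker. The mix makes the defender indifferent and guarantees 21/5, so it is optimal.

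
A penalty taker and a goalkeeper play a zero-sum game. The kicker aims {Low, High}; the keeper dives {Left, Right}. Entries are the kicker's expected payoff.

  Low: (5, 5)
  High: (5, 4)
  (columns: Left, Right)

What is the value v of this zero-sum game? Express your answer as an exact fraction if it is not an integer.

Row minima: Low → 5, High → 4; maximin = 5.
Column maxima: Left → 5, Right → 5; minimax = 5.
Since maximin = minimax = 5, there is a saddle point and the value is 5.

5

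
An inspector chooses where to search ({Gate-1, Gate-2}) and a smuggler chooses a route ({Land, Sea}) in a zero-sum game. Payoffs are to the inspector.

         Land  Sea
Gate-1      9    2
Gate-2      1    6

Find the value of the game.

13/3

Row minima: Gate-1 → 2, Gate-2 → 1; maximin = 2.
Column maxima: Land → 9, Sea → 6; minimax = 6.
2 ≠ 6, so there is no saddle point; optimal play is mixed.
Let the inspector play Gate-1 with probability p. Expected payoff against Land: 9p + 1(1−p) = 8p + 1; against Sea: 2p + 6(1−p) = −4p + 6.
Setting these equal: 8p + 1 = −4p + 6 ⇒ 12p = 5 ⇒ p = 5/12, and the value is (8)·(5/12) + 1 = 13/3.
For the smuggler: with q = P(Land), equating Gate-1's and Gate-2's payoffs gives 7q + 2 = −5q + 6 ⇒ q = 1/3.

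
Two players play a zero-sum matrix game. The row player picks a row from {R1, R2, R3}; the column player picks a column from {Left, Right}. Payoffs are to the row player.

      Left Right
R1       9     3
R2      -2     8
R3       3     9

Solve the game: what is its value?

6

Row minima: R1 → 3, R2 → -2, R3 → 3; maximin = 3.
Column maxima: Left → 9, Right → 9; minimax = 9.
3 ≠ 9, so there is no saddle point; optimal play is mixed.
R2 is strictly dominated by R3, so the row player never plays it.
On the remaining 2×2 (R1, R3 vs Left, Right):
Let the row player play R1 with probability p. Expected payoff against Left: 9p + 3(1−p) = 6p + 3; against Right: 3p + 9(1−p) = −6p + 9.
Setting these equal: 6p + 3 = −6p + 9 ⇒ 12p = 6 ⇒ p = 1/2, and the value is (6)·(1/2) + 3 = 6.
For the column player: with q = P(Left), equating R1's and R3's payoffs gives 6q + 3 = −6q + 9 ⇒ q = 1/2.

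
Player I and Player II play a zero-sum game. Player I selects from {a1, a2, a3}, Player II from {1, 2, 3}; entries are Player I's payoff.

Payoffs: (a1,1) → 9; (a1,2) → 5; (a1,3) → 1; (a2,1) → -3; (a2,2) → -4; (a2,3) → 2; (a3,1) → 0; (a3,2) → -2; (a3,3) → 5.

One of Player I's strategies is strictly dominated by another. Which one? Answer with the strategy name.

a2

a3 gives a strictly higher payoff than a2 against every column: 0 > -3, -2 > -4, 5 > 2.
So a2 is strictly dominated and Player I never plays it.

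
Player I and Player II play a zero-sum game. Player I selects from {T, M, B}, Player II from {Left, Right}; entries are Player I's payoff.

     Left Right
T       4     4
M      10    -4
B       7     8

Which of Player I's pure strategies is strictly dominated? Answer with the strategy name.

B gives a strictly higher payoff than T against every column: 7 > 4, 8 > 4.
So T is strictly dominated and Player I never plays it.

T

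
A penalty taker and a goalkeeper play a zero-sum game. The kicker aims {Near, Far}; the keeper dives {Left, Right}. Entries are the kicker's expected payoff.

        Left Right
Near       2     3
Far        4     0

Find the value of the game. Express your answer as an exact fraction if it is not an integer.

Row minima: Near → 2, Far → 0; maximin = 2.
Column maxima: Left → 4, Right → 3; minimax = 3.
2 ≠ 3, so there is no saddle point; optimal play is mixed.
Let the kicker play Near with probability p. Expected payoff against Left: 2p + 4(1−p) = −2p + 4; against Right: 3p + 0(1−p) = 3p.
Setting these equal: −2p + 4 = 3p ⇒ −5p = -4 ⇒ p = 4/5, and the value is (-2)·(4/5) + 4 = 12/5.
For the keeper: with q = P(Left), equating Near's and Far's payoffs gives −q + 3 = 4q ⇒ q = 3/5.

12/5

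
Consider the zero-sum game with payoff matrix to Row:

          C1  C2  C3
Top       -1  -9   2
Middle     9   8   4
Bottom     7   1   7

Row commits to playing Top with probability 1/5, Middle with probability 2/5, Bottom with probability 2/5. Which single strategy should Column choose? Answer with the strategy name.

C2

If Column plays C1, Row's expected payoff is (1/5)·(-1) + (2/5)·9 + (2/5)·7 = 31/5.
If Column plays C2, Row's expected payoff is (1/5)·(-9) + (2/5)·8 + (2/5)·1 = 9/5.
If Column plays C3, Row's expected payoff is (1/5)·2 + (2/5)·4 + (2/5)·7 = 24/5.
Column minimizes Row's payoff; the smallest is 9/5, so the best response is C2.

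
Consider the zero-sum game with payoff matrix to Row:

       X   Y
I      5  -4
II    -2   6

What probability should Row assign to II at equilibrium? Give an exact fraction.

9/17

Row minima: I → -4, II → -2; maximin = -2.
Column maxima: X → 5, Y → 6; minimax = 5.
-2 ≠ 5, so there is no saddle point; optimal play is mixed.
Let Row play I with probability p. Expected payoff against X: 5p + (-2)(1−p) = 7p − 2; against Y: (-4)p + 6(1−p) = −10p + 6.
Setting these equal: 7p − 2 = −10p + 6 ⇒ 17p = 8 ⇒ p = 8/17, and the value is (7)·(8/17) − 2 = 22/17.
For Column: with q = P(X), equating I's and II's payoffs gives 9q − 4 = −8q + 6 ⇒ q = 10/17.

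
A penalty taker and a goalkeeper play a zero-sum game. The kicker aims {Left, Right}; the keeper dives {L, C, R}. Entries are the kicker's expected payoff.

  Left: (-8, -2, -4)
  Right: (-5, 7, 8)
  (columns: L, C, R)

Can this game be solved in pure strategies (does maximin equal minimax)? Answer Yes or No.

Yes

Row minima: Left → -8, Right → -5; maximin = -5.
Column maxima: L → -5, C → 7, R → 8; minimax = -5.
maximin = minimax = -5, so a saddle point exists.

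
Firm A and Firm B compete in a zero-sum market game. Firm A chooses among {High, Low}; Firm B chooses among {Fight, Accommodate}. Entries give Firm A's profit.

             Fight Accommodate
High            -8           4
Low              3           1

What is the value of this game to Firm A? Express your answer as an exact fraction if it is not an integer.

Row minima: High → -8, Low → 1; maximin = 1.
Column maxima: Fight → 3, Accommodate → 4; minimax = 3.
1 ≠ 3, so there is no saddle point; optimal play is mixed.
Let Firm A play High with probability p. Expected payoff against Fight: (-8)p + 3(1−p) = −11p + 3; against Accommodate: 4p + 1(1−p) = 3p + 1.
Setting these equal: −11p + 3 = 3p + 1 ⇒ −14p = -2 ⇒ p = 1/7, and the value is (-11)·(1/7) + 3 = 10/7.
For Firm B: with q = P(Fight), equating High's and Low's payoffs gives −12q + 4 = 2q + 1 ⇒ q = 3/14.

10/7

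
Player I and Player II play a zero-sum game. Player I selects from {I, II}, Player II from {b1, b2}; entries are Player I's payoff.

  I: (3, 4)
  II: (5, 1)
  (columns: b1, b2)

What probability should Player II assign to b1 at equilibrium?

Row minima: I → 3, II → 1; maximin = 3.
Column maxima: b1 → 5, b2 → 4; minimax = 4.
3 ≠ 4, so there is no saddle point; optimal play is mixed.
Let Player I play I with probability p. Expected payoff against b1: 3p + 5(1−p) = −2p + 5; against b2: 4p + 1(1−p) = 3p + 1.
Setting these equal: −2p + 5 = 3p + 1 ⇒ −5p = -4 ⇒ p = 4/5, and the value is (-2)·(4/5) + 5 = 17/5.
For Player II: with q = P(b1), equating I's and II's payoffs gives −q + 4 = 4q + 1 ⇒ q = 3/5.

3/5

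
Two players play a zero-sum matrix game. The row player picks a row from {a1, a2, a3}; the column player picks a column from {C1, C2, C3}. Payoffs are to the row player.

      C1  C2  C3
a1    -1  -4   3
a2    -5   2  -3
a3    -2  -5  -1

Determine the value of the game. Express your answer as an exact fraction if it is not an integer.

Row minima: a1 → -4, a2 → -5, a3 → -5; maximin = -4.
Column maxima: C1 → -1, C2 → 2, C3 → 3; minimax = -1.
-4 ≠ -1, so there is no saddle point; optimal play is mixed.
a3 is strictly dominated by a1, so the row player never plays it.
C3 is strictly dominated by C1 (it gives the row player strictly more in every row), so the column player never plays it.
On the remaining 2×2 (a1, a2 vs C1, C2):
Let the row player play a1 with probability p. Expected payoff against C1: (-1)p + (-5)(1−p) = 4p − 5; against C2: (-4)p + 2(1−p) = −6p + 2.
Setting these equal: 4p − 5 = −6p + 2 ⇒ 10p = 7 ⇒ p = 7/10, and the value is (4)·(7/10) − 5 = -11/5.
For the column player: with q = P(C1), equating a1's and a2's payoffs gives 3q − 4 = −7q + 2 ⇒ q = 3/5.

-11/5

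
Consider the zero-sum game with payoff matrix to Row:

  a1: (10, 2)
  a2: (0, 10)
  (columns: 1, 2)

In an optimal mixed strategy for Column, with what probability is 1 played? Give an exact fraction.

4/9

Row minima: a1 → 2, a2 → 0; maximin = 2.
Column maxima: 1 → 10, 2 → 10; minimax = 10.
2 ≠ 10, so there is no saddle point; optimal play is mixed.
Let Row play a1 with probability p. Expected payoff against 1: 10p + 0(1−p) = 10p; against 2: 2p + 10(1−p) = −8p + 10.
Setting these equal: 10p = −8p + 10 ⇒ 18p = 10 ⇒ p = 5/9, and the value is (10)·(5/9) = 50/9.
For Column: with q = P(1), equating a1's and a2's payoffs gives 8q + 2 = −10q + 10 ⇒ q = 4/9.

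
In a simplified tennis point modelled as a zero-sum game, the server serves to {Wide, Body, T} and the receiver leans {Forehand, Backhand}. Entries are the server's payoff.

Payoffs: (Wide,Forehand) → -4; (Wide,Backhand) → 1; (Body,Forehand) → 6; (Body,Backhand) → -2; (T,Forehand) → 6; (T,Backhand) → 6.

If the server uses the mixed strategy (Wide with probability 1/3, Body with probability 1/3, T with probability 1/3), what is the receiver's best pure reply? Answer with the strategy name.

If the receiver plays Forehand, the server's expected payoff is (1/3)·(-4) + (1/3)·6 + (1/3)·6 = 8/3.
If the receiver plays Backhand, the server's expected payoff is (1/3)·1 + (1/3)·(-2) + (1/3)·6 = 5/3.
The receiver minimizes the server's payoff; the smallest is 5/3, so the best response is Backhand.

Backhand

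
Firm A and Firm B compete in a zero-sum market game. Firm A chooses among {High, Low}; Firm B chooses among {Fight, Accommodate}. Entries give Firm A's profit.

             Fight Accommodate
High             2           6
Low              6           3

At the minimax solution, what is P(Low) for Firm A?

4/7

Row minima: High → 2, Low → 3; maximin = 3.
Column maxima: Fight → 6, Accommodate → 6; minimax = 6.
3 ≠ 6, so there is no saddle point; optimal play is mixed.
Let Firm A play High with probability p. Expected payoff against Fight: 2p + 6(1−p) = −4p + 6; against Accommodate: 6p + 3(1−p) = 3p + 3.
Setting these equal: −4p + 6 = 3p + 3 ⇒ −7p = -3 ⇒ p = 3/7, and the value is (-4)·(3/7) + 6 = 30/7.
For Firm B: with q = P(Fight), equating High's and Low's payoffs gives −4q + 6 = 3q + 3 ⇒ q = 3/7.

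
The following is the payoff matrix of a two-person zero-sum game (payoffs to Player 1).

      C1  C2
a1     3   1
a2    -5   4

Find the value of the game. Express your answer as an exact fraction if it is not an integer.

Row minima: a1 → 1, a2 → -5; maximin = 1.
Column maxima: C1 → 3, C2 → 4; minimax = 3.
1 ≠ 3, so there is no saddle point; optimal play is mixed.
Let Player 1 play a1 with probability p. Expected payoff against C1: 3p + (-5)(1−p) = 8p − 5; against C2: 1p + 4(1−p) = −3p + 4.
Setting these equal: 8p − 5 = −3p + 4 ⇒ 11p = 9 ⇒ p = 9/11, and the value is (8)·(9/11) − 5 = 17/11.
For Player 2: with q = P(C1), equating a1's and a2's payoffs gives 2q + 1 = −9q + 4 ⇒ q = 3/11.

17/11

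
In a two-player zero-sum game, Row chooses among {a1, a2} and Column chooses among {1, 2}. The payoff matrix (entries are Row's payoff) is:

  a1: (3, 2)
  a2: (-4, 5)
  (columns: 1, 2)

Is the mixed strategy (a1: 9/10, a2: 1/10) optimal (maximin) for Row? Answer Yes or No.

Against 1 this mix gives (9/10)·3 + (1/10)·(-4) = 23/10.
Against 2 this mix gives (9/10)·2 + (1/10)·5 = 23/10.
All of Column's active replies (1, 2) yield 23/10, and no column does worse for Row. The mix makes Column indifferent and guarantees 23/10, so it is optimal.

Yes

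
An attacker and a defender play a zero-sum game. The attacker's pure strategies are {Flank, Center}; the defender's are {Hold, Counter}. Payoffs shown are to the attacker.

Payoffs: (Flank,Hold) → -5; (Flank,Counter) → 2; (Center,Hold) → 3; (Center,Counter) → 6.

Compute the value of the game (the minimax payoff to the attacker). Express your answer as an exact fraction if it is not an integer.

Row minima: Flank → -5, Center → 3; maximin = 3.
Column maxima: Hold → 3, Counter → 6; minimax = 3.
Since maximin = minimax = 3, there is a saddle point and the value is 3.

3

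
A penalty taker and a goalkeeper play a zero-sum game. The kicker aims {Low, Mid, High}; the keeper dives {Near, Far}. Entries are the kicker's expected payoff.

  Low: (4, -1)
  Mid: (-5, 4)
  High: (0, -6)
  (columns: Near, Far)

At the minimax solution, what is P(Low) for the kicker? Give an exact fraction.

Row minima: Low → -1, Mid → -5, High → -6; maximin = -1.
Column maxima: Near → 4, Far → 4; minimax = 4.
-1 ≠ 4, so there is no saddle point; optimal play is mixed.
High is strictly dominated by Low, so the kicker never plays it.
On the remaining 2×2 (Low, Mid vs Near, Far):
Let the kicker play Low with probability p. Expected payoff against Near: 4p + (-5)(1−p) = 9p − 5; against Far: (-1)p + 4(1−p) = −5p + 4.
Setting these equal: 9p − 5 = −5p + 4 ⇒ 14p = 9 ⇒ p = 9/14, and the value is (9)·(9/14) − 5 = 11/14.
For the keeper: with q = P(Near), equating Low's and Mid's payoffs gives 5q − 1 = −9q + 4 ⇒ q = 5/14.

9/14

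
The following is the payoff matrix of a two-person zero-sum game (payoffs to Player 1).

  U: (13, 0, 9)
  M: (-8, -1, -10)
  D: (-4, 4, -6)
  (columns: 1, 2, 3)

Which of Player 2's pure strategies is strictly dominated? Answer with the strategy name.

1

3 holds Player 1's payoff strictly below 1 in every row: 9 < 13, -10 < -8, -6 < -4.
So 1 is strictly dominated for Player 2.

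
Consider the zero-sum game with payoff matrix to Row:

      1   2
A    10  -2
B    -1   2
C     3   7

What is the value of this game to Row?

19/4

Row minima: A → -2, B → -1, C → 3; maximin = 3.
Column maxima: 1 → 10, 2 → 7; minimax = 7.
3 ≠ 7, so there is no saddle point; optimal play is mixed.
B is strictly dominated by C, so Row never plays it.
On the remaining 2×2 (A, C vs 1, 2):
Let Row play A with probability p. Expected payoff against 1: 10p + 3(1−p) = 7p + 3; against 2: (-2)p + 7(1−p) = −9p + 7.
Setting these equal: 7p + 3 = −9p + 7 ⇒ 16p = 4 ⇒ p = 1/4, and the value is (7)·(1/4) + 3 = 19/4.
For Column: with q = P(1), equating A's and C's payoffs gives 12q − 2 = −4q + 7 ⇒ q = 9/16.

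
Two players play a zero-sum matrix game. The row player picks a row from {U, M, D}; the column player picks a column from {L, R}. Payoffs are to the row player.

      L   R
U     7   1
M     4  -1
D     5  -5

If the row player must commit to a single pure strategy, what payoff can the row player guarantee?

1

Row minima: U → 1, M → -1, D → -5.
The best of these is 1.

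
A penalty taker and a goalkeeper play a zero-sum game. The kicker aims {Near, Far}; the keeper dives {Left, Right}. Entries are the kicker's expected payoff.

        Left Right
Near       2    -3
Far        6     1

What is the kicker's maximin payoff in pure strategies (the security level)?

1

Row minima: Near → -3, Far → 1.
The best of these is 1.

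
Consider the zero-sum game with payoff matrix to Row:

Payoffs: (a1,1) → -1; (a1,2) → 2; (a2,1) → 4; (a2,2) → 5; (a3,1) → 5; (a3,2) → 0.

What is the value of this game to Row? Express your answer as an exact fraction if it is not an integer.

25/6

Row minima: a1 → -1, a2 → 4, a3 → 0; maximin = 4.
Column maxima: 1 → 5, 2 → 5; minimax = 5.
4 ≠ 5, so there is no saddle point; optimal play is mixed.
a1 is strictly dominated by a2, so Row never plays it.
On the remaining 2×2 (a2, a3 vs 1, 2):
Let Row play a2 with probability p. Expected payoff against 1: 4p + 5(1−p) = −p + 5; against 2: 5p + 0(1−p) = 5p.
Setting these equal: −p + 5 = 5p ⇒ −6p = -5 ⇒ p = 5/6, and the value is (-1)·(5/6) + 5 = 25/6.
For Column: with q = P(1), equating a2's and a3's payoffs gives −q + 5 = 5q ⇒ q = 5/6.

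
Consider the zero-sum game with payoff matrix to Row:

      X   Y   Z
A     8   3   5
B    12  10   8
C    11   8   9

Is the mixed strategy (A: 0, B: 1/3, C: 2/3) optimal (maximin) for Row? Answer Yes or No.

Against X this mix gives (1/3)·12 + (2/3)·11 = 34/3.
Against Y this mix gives (1/3)·10 + (2/3)·8 = 26/3.
Against Z this mix gives (1/3)·8 + (2/3)·9 = 26/3.
All of Column's active replies (Y, Z) yield 26/3, and no column does worse for Row. The mix makes Column indifferent and guarantees 26/3, so it is optimal.

Yes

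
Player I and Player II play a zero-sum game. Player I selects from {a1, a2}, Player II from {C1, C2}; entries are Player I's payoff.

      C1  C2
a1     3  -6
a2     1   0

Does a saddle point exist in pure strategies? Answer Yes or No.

Yes

Row minima: a1 → -6, a2 → 0; maximin = 0.
Column maxima: C1 → 3, C2 → 0; minimax = 0.
maximin = minimax = 0, so a saddle point exists.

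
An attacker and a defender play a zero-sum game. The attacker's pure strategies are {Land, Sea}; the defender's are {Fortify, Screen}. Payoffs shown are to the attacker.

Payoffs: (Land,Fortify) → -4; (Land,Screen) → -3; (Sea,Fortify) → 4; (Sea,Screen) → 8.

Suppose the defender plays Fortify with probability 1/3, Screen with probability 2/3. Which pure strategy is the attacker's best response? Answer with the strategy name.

Expected payoff of Land: (1/3)·(-4) + (2/3)·(-3) = -10/3.
Expected payoff of Sea: (1/3)·4 + (2/3)·8 = 20/3.
The largest is 20/3, so the attacker's best response is Sea.

Sea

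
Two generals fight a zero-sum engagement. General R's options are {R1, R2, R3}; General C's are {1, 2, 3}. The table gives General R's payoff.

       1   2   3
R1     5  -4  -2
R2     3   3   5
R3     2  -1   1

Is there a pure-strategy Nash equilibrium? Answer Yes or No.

Yes

Row minima: R1 → -4, R2 → 3, R3 → -1; maximin = 3.
Column maxima: 1 → 5, 2 → 3, 3 → 5; minimax = 3.
maximin = minimax = 3, so a saddle point exists.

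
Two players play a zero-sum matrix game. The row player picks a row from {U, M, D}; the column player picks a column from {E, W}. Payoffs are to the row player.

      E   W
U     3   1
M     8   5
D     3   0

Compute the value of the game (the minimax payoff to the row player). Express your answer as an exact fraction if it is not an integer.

Row minima: U → 1, M → 5, D → 0; maximin = 5.
Column maxima: E → 8, W → 5; minimax = 5.
Since maximin = minimax = 5, there is a saddle point and the value is 5.

5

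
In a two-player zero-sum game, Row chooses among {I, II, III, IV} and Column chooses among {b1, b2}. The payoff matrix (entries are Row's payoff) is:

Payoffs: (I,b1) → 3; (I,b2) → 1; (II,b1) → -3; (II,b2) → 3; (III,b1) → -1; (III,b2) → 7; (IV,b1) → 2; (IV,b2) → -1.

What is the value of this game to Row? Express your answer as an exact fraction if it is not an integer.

11/5

Row minima: I → 1, II → -3, III → -1, IV → -1; maximin = 1.
Column maxima: b1 → 3, b2 → 7; minimax = 3.
1 ≠ 3, so there is no saddle point; optimal play is mixed.
II is strictly dominated by III, so Row never plays it.
IV is strictly dominated by I, so Row never plays it.
On the remaining 2×2 (I, III vs b1, b2):
Let Row play I with probability p. Expected payoff against b1: 3p + (-1)(1−p) = 4p − 1; against b2: 1p + 7(1−p) = −6p + 7.
Setting these equal: 4p − 1 = −6p + 7 ⇒ 10p = 8 ⇒ p = 4/5, and the value is (4)·(4/5) − 1 = 11/5.
For Column: with q = P(b1), equating I's and III's payoffs gives 2q + 1 = −8q + 7 ⇒ q = 3/5.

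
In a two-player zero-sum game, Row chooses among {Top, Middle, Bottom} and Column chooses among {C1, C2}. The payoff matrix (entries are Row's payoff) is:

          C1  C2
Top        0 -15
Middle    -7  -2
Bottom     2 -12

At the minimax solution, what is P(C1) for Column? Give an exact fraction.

10/19

Row minima: Top → -15, Middle → -7, Bottom → -12; maximin = -7.
Column maxima: C1 → 2, C2 → -2; minimax = -2.
-7 ≠ -2, so there is no saddle point; optimal play is mixed.
Top is strictly dominated by Bottom, so Row never plays it.
On the remaining 2×2 (Middle, Bottom vs C1, C2):
Let Row play Middle with probability p. Expected payoff against C1: (-7)p + 2(1−p) = −9p + 2; against C2: (-2)p + (-12)(1−p) = 10p − 12.
Setting these equal: −9p + 2 = 10p − 12 ⇒ −19p = -14 ⇒ p = 14/19, and the value is (-9)·(14/19) + 2 = -88/19.
For Column: with q = P(C1), equating Middle's and Bottom's payoffs gives −5q − 2 = 14q − 12 ⇒ q = 10/19.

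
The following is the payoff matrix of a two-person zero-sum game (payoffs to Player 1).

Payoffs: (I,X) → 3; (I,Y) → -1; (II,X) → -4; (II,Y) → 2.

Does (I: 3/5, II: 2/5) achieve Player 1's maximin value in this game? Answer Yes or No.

Against X this mix gives (3/5)·3 + (2/5)·(-4) = 1/5.
Against Y this mix gives (3/5)·(-1) + (2/5)·2 = 1/5.
All of Player 2's active replies (X, Y) yield 1/5, and no column does worse for Player 1. The mix makes Player 2 indifferent and guarantees 1/5, so it is optimal.

Yes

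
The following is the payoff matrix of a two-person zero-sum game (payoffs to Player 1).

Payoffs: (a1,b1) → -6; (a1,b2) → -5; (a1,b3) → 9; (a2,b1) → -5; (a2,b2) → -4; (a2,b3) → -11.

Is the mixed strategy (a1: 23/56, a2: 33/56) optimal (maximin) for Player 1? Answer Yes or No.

No

Against b1 this mix gives (23/56)·(-6) + (33/56)·(-5) = -303/56.
Against b2 this mix gives (23/56)·(-5) + (33/56)·(-4) = -247/56.
Against b3 this mix gives (23/56)·9 + (33/56)·(-11) = -39/14.
Player 2 will play b1, holding Player 1 to -303/56. Shifting weight toward the row that does better against b1 would raise this floor (the equalizing mix achieves -37/7 against both b1 and b3), so the proposed strategy is not optimal.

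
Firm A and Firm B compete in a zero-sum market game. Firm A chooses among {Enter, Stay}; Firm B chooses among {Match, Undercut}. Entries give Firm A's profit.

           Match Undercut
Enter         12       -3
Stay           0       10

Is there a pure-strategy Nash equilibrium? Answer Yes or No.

Row minima: Enter → -3, Stay → 0; maximin = 0.
Column maxima: Match → 12, Undercut → 10; minimax = 10.
0 ≠ 10, so no pure-strategy equilibrium exists.

No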